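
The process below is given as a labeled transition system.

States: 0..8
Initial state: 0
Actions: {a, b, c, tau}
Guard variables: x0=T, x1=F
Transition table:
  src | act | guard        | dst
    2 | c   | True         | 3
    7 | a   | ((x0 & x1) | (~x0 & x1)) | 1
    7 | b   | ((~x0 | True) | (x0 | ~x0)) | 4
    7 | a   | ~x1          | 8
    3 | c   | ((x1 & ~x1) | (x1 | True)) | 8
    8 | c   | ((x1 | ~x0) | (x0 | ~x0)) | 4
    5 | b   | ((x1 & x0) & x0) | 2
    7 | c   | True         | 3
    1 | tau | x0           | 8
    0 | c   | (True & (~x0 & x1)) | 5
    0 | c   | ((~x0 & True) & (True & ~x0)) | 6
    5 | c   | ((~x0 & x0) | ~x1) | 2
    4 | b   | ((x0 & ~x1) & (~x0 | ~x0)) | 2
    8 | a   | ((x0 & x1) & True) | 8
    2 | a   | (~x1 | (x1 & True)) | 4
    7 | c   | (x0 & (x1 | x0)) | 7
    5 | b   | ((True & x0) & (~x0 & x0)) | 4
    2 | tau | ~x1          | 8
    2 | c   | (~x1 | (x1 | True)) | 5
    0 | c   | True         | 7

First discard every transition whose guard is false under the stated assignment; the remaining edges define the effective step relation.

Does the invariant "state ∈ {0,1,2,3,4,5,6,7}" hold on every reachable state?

Answer: INVARIANT VIOLATED at state 8

Analysis:
Allowed set {0,1,2,3,4,5,6,7}
Reach set: {0,3,4,7,8}
  0: ok
  3: ok
  4: ok
  7: ok
  8: ✗ unsafe
witness against invariant: c·a → 8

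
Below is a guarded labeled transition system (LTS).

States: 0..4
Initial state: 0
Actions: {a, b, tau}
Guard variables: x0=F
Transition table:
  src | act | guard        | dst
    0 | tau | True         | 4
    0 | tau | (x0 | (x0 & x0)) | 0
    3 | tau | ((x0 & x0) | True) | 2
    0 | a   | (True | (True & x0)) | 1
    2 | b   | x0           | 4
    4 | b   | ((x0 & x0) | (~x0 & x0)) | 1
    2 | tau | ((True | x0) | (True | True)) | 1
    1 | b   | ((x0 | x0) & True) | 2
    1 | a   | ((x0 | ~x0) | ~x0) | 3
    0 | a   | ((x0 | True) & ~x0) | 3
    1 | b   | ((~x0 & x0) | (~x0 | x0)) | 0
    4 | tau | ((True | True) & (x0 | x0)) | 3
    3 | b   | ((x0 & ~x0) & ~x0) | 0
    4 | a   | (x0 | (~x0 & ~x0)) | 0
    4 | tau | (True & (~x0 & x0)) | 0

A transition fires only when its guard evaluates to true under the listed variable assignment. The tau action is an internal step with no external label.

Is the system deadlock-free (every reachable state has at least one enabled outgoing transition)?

Answer: DEADLOCK-FREE

Working:
Reachable = {0,1,2,3,4}
  0: a→1  a→3  tau→4  [deg 3]
  1: a→3  b→0  [deg 2]
  2: tau→1  [deg 1]
  3: tau→2  [deg 1]
  4: a→0  [deg 1]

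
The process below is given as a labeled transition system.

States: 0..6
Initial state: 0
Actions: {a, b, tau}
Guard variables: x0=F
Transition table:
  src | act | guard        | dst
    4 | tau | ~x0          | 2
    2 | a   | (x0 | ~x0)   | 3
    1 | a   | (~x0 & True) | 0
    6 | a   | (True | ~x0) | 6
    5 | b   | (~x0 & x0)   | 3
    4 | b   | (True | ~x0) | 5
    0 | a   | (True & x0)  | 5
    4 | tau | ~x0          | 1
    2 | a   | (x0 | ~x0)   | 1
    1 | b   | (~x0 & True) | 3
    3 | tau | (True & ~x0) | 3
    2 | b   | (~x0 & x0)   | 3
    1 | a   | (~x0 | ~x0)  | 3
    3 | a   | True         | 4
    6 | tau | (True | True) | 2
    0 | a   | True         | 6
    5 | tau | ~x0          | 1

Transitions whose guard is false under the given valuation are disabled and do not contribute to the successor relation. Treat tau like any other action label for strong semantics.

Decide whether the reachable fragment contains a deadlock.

Answer: DEADLOCK-FREE

Analysis:
Reachable = {0,1,2,3,4,5,6}
  0: a→6  [1 out]
  1: a→0  a→3  b→3  [3 out]
  2: a→1  a→3  [2 out]
  3: a→4  tau→3  [2 out]
  4: b→5  tau→1  tau→2  [3 out]
  5: tau→1  [1 out]
  6: a→6  tau→2  [2 out]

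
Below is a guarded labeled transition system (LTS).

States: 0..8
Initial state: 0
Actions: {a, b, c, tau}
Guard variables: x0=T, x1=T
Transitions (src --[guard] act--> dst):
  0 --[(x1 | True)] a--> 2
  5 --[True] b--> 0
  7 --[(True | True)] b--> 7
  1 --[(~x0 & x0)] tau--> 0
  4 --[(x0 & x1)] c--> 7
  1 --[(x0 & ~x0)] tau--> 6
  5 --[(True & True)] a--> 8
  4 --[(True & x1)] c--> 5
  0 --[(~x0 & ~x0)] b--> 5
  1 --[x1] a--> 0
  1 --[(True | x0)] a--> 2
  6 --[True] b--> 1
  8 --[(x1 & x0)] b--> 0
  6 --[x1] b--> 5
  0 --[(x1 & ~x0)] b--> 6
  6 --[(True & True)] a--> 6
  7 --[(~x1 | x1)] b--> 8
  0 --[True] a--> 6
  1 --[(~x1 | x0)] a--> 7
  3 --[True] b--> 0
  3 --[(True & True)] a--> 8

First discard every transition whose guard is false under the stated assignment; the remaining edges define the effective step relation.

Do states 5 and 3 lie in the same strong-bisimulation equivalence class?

Refine partition for ~:
  π0 = {{0,1,2,3,4,5,6,7,8}}
  π1 = {{0,1},{2},{3,5,6},{4},{7,8}}
  π2 = {{0},{1},{2},{3,5},{4},{6},{7},{8}}
8 equivalence class(es) (converged in 3)
[5]={3,5}  [3]={3,5}

Answer: BISIMILAR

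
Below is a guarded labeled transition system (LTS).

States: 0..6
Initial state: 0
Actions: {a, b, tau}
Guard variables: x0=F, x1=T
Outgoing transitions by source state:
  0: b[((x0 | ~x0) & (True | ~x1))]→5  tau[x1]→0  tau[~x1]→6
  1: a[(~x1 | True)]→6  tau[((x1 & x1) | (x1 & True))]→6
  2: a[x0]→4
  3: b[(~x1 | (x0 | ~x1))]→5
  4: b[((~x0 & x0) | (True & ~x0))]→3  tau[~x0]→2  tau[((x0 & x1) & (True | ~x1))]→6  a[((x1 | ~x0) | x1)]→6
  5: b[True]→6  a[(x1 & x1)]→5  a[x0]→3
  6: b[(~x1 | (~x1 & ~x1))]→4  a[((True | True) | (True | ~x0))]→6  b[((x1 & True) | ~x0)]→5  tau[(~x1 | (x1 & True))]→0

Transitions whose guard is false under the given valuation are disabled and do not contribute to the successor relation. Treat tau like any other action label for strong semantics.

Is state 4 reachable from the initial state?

Answer: UNREACHABLE

Working:
After dropping false guards: 12 live edges.
Layer 0: {0}
Layer 1: {5}  cumulative {0,5}
Layer 2: {6}  cumulative {0,5,6}
Reachable = {0,5,6}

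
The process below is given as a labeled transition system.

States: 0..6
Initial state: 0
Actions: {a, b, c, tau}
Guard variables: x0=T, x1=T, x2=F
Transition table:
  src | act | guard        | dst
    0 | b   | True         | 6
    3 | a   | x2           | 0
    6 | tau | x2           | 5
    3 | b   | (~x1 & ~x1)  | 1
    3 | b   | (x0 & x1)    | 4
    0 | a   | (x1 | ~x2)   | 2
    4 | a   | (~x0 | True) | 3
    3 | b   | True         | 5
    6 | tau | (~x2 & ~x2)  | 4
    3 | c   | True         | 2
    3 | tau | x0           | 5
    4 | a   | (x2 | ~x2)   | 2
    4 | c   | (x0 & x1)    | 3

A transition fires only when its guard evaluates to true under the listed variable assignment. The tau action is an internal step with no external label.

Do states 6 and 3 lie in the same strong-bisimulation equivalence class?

Answer: NOT BISIMILAR

Analysis:
Refine partition for ~:
  round 0: {{0,1,2,3,4,5,6}}
  round 1: {{0},{1,2,5},{3},{4},{6}}
stable after 2 split(s): 5 block(s)
class of 6: {6}; class of 3: {3}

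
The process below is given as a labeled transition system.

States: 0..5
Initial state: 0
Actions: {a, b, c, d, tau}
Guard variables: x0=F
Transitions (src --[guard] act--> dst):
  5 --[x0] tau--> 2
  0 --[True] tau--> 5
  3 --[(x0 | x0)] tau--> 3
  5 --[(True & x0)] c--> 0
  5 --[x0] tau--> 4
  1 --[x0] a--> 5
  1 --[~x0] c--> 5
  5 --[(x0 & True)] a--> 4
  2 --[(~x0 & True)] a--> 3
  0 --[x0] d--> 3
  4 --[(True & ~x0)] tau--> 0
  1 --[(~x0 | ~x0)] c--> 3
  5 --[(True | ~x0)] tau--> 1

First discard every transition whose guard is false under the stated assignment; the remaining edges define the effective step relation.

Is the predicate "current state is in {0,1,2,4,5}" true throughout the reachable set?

Allowed set {0,1,2,4,5}
Reachable = {0,1,3,5}
  0: ok
  1: ok
  3: outside
  5: ok
witness against invariant: tau·tau·c → 3

Answer: INVARIANT VIOLATED at state 3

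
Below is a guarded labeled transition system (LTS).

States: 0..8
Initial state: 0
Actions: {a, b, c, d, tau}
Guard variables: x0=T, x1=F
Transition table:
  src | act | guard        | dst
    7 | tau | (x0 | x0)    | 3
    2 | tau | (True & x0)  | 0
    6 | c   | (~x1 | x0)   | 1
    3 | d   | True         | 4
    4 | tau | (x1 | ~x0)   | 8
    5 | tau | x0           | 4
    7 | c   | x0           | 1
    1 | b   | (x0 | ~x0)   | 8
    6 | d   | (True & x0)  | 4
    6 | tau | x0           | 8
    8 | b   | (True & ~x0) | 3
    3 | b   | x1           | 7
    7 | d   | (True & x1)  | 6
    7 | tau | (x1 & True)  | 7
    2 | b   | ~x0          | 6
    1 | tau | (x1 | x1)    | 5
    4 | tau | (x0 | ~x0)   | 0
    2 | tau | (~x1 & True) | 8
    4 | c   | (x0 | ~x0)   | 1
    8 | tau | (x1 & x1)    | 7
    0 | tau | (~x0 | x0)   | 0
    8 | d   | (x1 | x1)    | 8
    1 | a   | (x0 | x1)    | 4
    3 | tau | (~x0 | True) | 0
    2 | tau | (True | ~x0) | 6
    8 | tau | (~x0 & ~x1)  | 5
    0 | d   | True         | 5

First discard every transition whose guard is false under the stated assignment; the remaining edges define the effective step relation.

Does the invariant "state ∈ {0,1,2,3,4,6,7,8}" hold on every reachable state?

Allowed set {0,1,2,3,4,6,7,8}
Reachable = {0,1,4,5,8}
  0: safe
  1: safe
  4: safe
  5: VIOLATES
  8: safe
counterexample path to 5: d

Answer: INVARIANT VIOLATED at state 5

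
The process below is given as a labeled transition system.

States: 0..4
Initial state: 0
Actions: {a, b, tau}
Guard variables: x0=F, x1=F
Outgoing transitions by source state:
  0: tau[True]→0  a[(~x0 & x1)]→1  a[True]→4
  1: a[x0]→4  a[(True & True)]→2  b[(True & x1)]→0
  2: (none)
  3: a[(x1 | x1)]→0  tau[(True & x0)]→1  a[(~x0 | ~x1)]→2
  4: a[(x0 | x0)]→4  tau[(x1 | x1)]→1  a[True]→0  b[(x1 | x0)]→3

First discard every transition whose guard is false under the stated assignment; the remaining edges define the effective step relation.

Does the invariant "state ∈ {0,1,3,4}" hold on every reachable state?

Allowed set {0,1,3,4}
Reach set: {0,4}
  0: ✓
  4: ✓

Answer: INVARIANT HOLDS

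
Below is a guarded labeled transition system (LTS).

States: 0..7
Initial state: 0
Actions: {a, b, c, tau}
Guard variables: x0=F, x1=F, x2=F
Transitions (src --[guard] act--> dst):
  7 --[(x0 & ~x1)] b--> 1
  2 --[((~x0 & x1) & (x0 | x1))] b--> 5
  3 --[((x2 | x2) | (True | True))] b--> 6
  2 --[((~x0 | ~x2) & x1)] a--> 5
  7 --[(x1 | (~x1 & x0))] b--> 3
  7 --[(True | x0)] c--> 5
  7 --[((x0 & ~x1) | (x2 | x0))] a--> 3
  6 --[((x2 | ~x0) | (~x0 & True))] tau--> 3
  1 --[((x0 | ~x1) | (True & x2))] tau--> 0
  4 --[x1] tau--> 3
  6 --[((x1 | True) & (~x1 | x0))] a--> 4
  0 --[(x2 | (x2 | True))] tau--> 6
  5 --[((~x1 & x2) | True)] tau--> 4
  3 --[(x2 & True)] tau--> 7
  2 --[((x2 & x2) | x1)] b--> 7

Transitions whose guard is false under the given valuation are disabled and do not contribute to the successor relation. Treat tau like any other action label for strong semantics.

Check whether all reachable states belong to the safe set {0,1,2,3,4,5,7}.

Allowed set {0,1,2,3,4,5,7}
Reachable = {0,3,4,6}
  0: ok
  3: ok
  4: ok
  6: VIOLATES
counterexample path to 6: tau

Answer: INVARIANT VIOLATED at state 6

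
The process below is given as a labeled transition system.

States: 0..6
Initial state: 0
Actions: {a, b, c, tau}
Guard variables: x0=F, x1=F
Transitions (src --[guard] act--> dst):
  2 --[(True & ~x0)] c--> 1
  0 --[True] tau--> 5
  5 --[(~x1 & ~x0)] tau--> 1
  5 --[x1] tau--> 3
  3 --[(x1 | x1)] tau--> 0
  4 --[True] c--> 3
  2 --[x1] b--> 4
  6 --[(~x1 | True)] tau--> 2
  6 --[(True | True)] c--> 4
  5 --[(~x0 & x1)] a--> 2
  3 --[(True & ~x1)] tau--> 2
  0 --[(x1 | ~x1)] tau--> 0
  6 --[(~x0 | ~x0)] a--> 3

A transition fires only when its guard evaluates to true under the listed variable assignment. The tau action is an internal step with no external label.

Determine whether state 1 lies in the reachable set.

9 transition(s) survive guard evaluation.
Layer 0: {0}
Layer 1: {5}  cumulative {0,5}
Layer 2: {1}  cumulative {0,1,5}
R = {0,1,5}
Path to 1: tau·tau

Answer: REACHABLE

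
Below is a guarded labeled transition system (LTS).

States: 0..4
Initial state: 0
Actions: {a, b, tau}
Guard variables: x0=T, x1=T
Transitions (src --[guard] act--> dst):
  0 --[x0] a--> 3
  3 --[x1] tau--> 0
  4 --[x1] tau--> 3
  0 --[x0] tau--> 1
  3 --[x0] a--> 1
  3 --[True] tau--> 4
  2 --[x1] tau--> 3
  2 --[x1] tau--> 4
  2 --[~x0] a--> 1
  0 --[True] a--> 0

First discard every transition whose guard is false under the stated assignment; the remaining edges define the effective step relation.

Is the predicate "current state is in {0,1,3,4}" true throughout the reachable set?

Allowed set {0,1,3,4}
Reachable = {0,1,3,4}
  0: ok
  1: ok
  3: ok
  4: ok

Answer: INVARIANT HOLDS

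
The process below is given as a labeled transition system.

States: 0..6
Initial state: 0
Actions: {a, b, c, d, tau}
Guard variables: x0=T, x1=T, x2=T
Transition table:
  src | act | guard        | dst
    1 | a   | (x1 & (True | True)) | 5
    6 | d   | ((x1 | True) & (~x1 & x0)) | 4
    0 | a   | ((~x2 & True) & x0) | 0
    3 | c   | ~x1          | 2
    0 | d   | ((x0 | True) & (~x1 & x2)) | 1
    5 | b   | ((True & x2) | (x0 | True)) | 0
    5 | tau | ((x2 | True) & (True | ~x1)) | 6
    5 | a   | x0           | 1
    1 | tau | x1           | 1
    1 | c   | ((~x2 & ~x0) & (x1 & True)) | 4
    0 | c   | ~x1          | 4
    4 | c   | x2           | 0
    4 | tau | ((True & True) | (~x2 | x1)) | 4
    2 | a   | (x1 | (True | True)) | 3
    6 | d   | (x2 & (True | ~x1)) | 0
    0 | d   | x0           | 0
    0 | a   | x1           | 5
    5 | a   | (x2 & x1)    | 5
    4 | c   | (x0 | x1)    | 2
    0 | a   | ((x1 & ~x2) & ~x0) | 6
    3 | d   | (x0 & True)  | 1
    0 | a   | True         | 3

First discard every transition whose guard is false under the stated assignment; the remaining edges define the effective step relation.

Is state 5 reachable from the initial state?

15 transition(s) survive guard evaluation.
Layer 0: {0}
Layer 1: {3,5}  total {0,3,5}
Layer 2: {1,6}  total {0,1,3,5,6}
Reach set: {0,1,3,5,6}
trace reaching 5: a

Answer: REACHABLE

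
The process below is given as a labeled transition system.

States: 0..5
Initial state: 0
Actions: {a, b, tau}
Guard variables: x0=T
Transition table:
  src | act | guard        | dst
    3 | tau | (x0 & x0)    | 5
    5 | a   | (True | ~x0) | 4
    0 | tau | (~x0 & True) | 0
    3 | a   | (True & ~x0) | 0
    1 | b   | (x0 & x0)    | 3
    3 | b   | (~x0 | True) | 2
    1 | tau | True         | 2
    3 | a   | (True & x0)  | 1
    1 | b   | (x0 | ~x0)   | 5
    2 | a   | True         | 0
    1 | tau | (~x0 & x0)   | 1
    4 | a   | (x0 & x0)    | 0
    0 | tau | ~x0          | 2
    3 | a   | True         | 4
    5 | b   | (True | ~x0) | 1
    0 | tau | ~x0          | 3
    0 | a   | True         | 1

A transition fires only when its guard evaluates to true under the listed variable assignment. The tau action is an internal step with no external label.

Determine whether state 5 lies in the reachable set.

Answer: REACHABLE

Analysis:
12 transition(s) survive guard evaluation.
depth 0: {0}
depth 1: {1}  total {0,1}
depth 2: {2,3,5}  total {0,1,2,3,5}
depth 3: {4}  total {0,1,2,3,4,5}
R = {0,1,2,3,4,5}
Path to 5: a·b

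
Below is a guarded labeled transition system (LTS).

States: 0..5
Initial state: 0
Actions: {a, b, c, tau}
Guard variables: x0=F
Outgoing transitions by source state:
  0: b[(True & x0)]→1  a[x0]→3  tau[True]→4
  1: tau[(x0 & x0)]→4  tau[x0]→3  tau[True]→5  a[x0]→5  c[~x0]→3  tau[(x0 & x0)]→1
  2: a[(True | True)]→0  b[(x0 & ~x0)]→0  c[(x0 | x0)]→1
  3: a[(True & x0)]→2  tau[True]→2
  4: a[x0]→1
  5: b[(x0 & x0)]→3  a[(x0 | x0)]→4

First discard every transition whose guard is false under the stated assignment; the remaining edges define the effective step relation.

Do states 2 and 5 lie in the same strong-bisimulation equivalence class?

Answer: NOT BISIMILAR

Analysis:
Refine partition for ~:
  round 0: {{0,1,2,3,4,5}}
  round 1: {{0,3},{1},{2},{4,5}}
  round 2: {{0},{1},{2},{3},{4,5}}
5 equivalence class(es) (converged in 3)
class of 2: {2}; class of 5: {4,5}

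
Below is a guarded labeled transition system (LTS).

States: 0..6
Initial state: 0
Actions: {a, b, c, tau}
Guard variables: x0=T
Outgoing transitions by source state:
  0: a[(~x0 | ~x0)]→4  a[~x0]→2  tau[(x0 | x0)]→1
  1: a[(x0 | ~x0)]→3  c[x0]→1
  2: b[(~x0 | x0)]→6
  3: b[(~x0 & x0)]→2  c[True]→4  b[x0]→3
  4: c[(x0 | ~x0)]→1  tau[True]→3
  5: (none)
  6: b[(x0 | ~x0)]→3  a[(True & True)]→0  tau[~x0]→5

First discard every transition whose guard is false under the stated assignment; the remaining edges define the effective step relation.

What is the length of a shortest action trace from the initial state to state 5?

BFS to 5:
  Layer 0: {0}
  Layer 1: {1}
  Layer 2: {3}
  Layer 3: {4}
5 never appears.

Answer: UNREACHABLE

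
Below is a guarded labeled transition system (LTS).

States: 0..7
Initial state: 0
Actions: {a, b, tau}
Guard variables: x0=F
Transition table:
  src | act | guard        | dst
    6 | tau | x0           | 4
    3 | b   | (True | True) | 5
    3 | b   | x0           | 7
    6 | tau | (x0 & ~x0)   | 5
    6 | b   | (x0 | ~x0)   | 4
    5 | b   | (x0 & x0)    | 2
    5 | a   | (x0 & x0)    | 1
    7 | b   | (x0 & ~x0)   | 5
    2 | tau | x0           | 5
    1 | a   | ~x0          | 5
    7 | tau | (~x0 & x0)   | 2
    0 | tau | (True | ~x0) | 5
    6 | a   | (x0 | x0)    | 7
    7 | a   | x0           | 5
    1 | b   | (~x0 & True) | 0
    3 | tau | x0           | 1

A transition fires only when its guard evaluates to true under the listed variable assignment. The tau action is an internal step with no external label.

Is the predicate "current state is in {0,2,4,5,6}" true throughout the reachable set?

Inv-set: {0,2,4,5,6}
Reachable = {0,5}
  0: ✓
  5: ✓

Answer: INVARIANT HOLDS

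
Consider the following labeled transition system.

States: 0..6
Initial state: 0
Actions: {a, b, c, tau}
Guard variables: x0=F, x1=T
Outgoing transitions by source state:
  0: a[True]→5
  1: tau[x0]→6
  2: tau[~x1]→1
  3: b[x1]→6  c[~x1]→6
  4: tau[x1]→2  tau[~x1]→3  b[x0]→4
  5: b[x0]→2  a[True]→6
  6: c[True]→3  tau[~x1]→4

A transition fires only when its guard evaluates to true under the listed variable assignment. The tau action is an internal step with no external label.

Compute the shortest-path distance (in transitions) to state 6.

BFS to 6:
  Layer 0: {0}
  Layer 1: {5}
  Layer 2: {6}
first hit 6 at d=2 via a·a

Answer: 2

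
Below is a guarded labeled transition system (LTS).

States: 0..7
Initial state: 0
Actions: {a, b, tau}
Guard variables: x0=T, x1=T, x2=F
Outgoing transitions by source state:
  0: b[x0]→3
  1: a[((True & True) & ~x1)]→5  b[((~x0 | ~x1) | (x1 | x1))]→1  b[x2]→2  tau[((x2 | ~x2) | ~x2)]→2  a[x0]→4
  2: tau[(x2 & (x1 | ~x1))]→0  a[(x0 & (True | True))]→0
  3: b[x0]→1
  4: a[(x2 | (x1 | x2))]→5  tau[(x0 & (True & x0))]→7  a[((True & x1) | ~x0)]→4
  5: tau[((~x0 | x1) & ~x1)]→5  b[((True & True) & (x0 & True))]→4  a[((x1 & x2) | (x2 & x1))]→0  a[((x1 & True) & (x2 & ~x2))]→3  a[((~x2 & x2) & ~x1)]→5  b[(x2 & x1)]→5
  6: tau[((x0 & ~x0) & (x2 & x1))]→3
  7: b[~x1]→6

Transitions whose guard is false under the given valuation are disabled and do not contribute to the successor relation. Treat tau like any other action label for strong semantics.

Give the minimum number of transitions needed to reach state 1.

Layered search for 1:
  Layer 0: {0}
  Layer 1: {3}
  Layer 2: {1}
depth(1)=2, e.g. b·b

Answer: 2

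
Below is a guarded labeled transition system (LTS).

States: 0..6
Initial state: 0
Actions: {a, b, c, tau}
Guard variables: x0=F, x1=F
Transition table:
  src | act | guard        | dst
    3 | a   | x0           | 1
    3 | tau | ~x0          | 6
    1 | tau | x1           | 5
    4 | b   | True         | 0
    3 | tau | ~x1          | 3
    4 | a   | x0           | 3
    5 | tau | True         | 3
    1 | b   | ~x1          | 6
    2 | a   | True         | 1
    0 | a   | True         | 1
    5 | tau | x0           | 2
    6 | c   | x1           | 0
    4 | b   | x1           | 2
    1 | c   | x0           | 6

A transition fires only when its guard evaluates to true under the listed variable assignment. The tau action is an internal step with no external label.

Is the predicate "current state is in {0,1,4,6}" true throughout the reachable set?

Inv-set: {0,1,4,6}
Reachable = {0,1,6}
  0: ok
  1: ok
  6: ok

Answer: INVARIANT HOLDS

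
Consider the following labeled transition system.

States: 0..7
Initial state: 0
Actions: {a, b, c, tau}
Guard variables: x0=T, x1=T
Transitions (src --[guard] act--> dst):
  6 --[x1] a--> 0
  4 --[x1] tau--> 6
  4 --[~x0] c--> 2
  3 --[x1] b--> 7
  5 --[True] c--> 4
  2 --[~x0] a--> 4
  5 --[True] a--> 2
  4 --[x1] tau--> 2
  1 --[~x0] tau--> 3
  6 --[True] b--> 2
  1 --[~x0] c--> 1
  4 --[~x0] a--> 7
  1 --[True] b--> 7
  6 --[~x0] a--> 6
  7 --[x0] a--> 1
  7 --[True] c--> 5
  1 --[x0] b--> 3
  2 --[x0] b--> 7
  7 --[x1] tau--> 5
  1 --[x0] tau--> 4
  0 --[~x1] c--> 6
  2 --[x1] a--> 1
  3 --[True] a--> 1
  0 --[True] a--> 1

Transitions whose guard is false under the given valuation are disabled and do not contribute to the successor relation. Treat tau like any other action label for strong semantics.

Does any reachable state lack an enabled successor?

Reachable = {0,1,2,3,4,5,6,7}
  0: a→1  [1 exit(s)]
  1: b→3  b→7  tau→4  [3 exit(s)]
  2: a→1  b→7  [2 exit(s)]
  3: a→1  b→7  [2 exit(s)]
  4: tau→2  tau→6  [2 exit(s)]
  5: a→2  c→4  [2 exit(s)]
  6: a→0  b→2  [2 exit(s)]
  7: a→1  c→5  tau→5  [3 exit(s)]

Answer: DEADLOCK-FREE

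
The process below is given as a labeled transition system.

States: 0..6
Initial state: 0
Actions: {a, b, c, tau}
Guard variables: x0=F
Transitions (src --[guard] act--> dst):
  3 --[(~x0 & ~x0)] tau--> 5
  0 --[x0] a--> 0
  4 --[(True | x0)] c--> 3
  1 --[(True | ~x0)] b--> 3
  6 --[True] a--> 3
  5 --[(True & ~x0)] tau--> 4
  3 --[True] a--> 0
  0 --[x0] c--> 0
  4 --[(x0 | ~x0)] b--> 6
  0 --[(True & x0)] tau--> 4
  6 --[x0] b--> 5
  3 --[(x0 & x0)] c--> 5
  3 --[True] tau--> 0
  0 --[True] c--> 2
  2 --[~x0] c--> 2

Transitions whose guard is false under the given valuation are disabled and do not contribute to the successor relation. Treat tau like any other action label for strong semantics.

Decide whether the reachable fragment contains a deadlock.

Reachable = {0,2}
  0: c→2  [deg 1]
  2: c→2  [deg 1]

Answer: DEADLOCK-FREE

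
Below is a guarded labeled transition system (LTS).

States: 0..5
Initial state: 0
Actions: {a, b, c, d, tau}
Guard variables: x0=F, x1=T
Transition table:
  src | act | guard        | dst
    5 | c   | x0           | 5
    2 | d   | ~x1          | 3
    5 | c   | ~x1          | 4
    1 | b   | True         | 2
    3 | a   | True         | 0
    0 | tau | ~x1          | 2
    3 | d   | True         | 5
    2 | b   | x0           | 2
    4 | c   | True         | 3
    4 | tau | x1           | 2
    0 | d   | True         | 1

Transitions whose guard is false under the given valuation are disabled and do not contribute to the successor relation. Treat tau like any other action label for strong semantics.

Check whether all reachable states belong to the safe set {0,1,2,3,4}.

Answer: INVARIANT HOLDS

Trace:
Allowed set {0,1,2,3,4}
Reach set: {0,1,2}
  0: ✓
  1: ✓
  2: ✓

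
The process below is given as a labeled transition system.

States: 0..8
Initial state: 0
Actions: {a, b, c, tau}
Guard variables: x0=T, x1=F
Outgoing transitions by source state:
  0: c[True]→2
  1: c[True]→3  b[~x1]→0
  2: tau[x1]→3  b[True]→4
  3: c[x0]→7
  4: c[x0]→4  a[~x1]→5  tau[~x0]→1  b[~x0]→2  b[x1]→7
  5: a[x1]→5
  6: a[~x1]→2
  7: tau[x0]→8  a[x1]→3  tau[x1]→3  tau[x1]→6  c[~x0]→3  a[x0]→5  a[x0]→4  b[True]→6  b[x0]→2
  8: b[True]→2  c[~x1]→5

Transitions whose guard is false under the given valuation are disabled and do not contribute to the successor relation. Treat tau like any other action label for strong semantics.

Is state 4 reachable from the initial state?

15 transition(s) survive guard evaluation.
L0 = {0}
L1 = {2}  now seen {0,2}
L2 = {4}  now seen {0,2,4}
L3 = {5}  now seen {0,2,4,5}
Reachable = {0,2,4,5}
trace reaching 4: c·b

Answer: REACHABLE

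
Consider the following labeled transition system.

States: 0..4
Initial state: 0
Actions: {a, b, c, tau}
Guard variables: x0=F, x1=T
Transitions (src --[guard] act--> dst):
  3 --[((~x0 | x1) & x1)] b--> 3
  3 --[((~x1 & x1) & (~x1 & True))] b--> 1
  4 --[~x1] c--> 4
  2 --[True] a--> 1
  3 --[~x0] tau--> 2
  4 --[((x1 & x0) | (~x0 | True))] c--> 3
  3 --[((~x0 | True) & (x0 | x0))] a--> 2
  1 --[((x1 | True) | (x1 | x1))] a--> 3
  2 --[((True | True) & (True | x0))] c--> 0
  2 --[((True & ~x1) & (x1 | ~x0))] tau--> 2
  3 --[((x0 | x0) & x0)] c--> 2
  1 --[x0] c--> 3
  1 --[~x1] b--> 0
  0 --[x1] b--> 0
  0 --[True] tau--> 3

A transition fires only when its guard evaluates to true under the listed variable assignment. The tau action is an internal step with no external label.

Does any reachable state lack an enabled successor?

Answer: DEADLOCK-FREE

Trace:
Reachable = {0,1,2,3}
  0: b→0  tau→3  [2 exit(s)]
  1: a→3  [1 exit(s)]
  2: a→1  c→0  [2 exit(s)]
  3: b→3  tau→2  [2 exit(s)]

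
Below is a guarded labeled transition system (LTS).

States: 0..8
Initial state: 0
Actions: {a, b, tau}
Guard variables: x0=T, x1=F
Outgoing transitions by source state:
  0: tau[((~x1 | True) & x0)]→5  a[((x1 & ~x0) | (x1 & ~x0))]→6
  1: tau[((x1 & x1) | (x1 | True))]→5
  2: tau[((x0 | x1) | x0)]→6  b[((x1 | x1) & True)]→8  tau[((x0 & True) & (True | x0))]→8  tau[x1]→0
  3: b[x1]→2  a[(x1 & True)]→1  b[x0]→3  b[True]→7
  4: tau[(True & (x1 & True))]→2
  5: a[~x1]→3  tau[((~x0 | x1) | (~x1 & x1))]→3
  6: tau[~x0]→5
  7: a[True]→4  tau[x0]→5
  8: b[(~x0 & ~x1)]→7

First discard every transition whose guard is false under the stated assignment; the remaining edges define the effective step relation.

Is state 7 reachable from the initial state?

Answer: REACHABLE

Analysis:
Guard filter leaves 9 enabled edge(s).
L0 = {0}
L1 = {5}  total {0,5}
L2 = {3}  total {0,3,5}
L3 = {7}  total {0,3,5,7}
L4 = {4}  total {0,3,4,5,7}
Reach set: {0,3,4,5,7}
witness 7: tau·a·b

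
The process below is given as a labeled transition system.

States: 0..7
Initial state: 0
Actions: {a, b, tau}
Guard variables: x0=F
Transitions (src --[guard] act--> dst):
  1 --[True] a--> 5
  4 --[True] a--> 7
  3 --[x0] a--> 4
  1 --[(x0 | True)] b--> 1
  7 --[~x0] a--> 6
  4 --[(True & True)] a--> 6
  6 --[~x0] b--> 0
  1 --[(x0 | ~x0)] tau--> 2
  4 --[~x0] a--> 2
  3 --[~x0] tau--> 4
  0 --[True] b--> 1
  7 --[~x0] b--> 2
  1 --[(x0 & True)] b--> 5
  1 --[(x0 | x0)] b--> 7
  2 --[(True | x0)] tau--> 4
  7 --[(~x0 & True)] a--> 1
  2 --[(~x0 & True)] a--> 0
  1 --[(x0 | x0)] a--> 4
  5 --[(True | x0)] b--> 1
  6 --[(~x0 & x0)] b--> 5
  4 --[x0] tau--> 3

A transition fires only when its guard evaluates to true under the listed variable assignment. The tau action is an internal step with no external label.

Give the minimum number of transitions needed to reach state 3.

Layered search for 3:
  Layer 0: {0}
  Layer 1: {1}
  Layer 2: {2,5}
  Layer 3: {4}
  Layer 4: {6,7}
3 never appears.

Answer: UNREACHABLE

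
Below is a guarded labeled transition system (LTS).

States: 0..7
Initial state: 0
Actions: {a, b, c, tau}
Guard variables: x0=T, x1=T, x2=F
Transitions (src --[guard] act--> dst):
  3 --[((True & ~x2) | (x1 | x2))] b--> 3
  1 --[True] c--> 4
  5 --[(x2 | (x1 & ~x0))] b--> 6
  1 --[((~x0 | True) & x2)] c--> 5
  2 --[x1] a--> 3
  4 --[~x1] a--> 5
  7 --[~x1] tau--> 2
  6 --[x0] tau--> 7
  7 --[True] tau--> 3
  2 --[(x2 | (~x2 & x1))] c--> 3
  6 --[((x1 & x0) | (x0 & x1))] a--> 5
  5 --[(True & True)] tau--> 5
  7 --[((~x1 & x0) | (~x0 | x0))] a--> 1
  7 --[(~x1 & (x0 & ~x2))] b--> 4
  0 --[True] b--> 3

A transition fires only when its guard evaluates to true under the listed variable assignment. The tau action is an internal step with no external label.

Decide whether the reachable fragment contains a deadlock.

Answer: DEADLOCK-FREE

Analysis:
Reachable = {0,3}
  0: b→3  [1 exit(s)]
  3: b→3  [1 exit(s)]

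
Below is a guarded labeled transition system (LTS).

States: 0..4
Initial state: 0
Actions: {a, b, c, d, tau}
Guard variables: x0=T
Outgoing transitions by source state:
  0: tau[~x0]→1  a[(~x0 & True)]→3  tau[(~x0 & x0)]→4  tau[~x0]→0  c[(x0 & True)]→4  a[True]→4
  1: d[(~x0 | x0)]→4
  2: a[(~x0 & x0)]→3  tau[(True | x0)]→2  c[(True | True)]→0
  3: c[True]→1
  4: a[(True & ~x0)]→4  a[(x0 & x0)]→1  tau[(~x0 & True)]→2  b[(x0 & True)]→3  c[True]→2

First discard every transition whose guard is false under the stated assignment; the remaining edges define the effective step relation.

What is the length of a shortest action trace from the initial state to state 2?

Answer: 2

Working:
Layered search for 2:
  Layer 0: {0}
  Layer 1: {4}
  Layer 2: {1,2,3}
first hit 2 at d=2 via a·c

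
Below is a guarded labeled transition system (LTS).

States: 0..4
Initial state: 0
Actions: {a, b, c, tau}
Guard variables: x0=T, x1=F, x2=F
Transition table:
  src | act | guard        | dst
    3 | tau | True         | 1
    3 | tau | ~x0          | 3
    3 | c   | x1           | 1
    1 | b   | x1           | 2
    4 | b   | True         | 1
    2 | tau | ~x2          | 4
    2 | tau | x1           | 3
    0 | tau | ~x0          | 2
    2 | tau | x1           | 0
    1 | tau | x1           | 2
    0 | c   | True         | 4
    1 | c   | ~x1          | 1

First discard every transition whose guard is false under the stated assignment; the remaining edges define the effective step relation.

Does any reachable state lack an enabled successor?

Answer: DEADLOCK-FREE

Working:
Reach set: {0,1,4}
  0: c→4  [deg 1]
  1: c→1  [deg 1]
  4: b→1  [deg 1]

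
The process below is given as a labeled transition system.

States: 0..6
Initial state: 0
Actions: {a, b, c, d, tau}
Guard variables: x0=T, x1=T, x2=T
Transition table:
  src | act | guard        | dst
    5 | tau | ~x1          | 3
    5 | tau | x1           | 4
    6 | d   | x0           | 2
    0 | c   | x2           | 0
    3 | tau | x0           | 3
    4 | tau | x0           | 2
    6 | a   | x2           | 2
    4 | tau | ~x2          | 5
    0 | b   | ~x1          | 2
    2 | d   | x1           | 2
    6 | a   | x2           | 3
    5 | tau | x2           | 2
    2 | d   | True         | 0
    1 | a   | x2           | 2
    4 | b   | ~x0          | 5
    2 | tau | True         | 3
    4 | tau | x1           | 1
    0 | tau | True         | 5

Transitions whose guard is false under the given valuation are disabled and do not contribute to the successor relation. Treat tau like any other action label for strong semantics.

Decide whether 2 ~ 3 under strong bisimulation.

Refine partition for ~:
  P[0] = {{0,1,2,3,4,5,6}}
  P[1] = {{0},{1},{2},{3,4,5},{6}}
  P[2] = {{0},{1},{2},{3},{4},{5},{6}}
stable after 3 split(s): 7 block(s)
class of 2: {2}; class of 3: {3}

Answer: NOT BISIMILAR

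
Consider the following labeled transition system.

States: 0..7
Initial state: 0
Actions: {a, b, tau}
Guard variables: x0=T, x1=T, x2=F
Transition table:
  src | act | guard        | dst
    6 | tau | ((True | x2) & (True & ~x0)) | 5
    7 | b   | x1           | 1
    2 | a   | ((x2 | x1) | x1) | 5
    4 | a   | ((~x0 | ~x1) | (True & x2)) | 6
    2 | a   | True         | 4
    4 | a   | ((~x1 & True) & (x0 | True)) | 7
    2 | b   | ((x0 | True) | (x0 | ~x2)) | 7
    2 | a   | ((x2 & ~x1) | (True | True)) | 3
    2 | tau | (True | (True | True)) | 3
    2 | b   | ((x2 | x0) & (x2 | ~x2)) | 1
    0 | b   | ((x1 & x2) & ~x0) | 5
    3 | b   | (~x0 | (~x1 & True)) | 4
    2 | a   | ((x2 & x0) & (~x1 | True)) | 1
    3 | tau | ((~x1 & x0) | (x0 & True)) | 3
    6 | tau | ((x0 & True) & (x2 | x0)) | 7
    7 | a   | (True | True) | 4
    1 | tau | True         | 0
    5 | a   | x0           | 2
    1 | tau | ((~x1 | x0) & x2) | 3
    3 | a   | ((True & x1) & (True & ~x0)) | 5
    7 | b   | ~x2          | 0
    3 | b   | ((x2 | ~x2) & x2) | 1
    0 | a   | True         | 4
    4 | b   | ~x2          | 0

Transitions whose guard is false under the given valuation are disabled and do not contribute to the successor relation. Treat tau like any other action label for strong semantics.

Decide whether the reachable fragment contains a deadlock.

Answer: DEADLOCK-FREE

Trace:
Reachable = {0,4}
  0: a→4  [1 out]
  4: b→0  [1 out]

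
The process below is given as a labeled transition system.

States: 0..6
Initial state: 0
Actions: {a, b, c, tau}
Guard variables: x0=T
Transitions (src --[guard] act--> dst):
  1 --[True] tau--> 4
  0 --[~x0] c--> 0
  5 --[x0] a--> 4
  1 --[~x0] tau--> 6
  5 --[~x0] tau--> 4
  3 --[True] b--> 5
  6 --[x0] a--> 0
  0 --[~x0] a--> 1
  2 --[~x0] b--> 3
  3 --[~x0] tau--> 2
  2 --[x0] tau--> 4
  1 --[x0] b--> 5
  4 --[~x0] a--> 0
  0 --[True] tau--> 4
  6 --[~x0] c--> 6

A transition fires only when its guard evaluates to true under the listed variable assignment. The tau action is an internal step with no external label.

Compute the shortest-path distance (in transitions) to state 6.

Answer: UNREACHABLE

Trace:
BFS to 6:
  Layer 0: {0}
  Layer 1: {4}
6 never appears.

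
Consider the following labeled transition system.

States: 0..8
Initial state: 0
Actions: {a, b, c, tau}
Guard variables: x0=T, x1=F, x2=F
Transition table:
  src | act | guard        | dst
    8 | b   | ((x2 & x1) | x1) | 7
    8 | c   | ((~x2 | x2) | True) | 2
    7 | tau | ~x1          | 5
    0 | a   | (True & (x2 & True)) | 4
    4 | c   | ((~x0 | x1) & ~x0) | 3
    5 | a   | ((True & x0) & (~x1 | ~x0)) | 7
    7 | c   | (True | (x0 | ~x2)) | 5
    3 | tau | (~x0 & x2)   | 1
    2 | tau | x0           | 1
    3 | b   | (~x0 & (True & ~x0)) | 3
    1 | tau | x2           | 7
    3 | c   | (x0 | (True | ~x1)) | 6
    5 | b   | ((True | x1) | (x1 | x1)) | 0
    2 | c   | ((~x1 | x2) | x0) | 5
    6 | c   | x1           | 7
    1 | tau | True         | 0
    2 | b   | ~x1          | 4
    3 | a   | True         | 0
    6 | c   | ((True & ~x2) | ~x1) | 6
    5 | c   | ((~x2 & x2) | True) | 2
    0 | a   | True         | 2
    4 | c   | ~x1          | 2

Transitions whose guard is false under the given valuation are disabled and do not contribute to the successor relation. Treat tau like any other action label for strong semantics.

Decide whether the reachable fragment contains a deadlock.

Answer: DEADLOCK-FREE

Working:
R = {0,1,2,4,5,7}
  0: a→2  [1 exit(s)]
  1: tau→0  [1 exit(s)]
  2: b→4  c→5  tau→1  [3 exit(s)]
  4: c→2  [1 exit(s)]
  5: a→7  b→0  c→2  [3 exit(s)]
  7: c→5  tau→5  [2 exit(s)]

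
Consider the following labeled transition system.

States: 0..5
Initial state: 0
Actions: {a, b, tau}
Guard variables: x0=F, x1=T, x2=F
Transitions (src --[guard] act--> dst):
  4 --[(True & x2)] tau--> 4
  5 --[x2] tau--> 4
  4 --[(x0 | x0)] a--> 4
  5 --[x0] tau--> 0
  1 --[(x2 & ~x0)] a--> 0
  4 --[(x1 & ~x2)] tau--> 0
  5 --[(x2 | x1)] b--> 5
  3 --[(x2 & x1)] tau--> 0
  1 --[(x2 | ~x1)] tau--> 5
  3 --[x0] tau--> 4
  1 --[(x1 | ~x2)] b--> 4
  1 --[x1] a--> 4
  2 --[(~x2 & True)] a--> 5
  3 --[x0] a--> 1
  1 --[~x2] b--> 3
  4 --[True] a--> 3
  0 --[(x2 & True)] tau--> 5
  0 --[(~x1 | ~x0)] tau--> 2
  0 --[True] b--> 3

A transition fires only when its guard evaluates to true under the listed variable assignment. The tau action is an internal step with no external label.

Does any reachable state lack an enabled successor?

Answer: DEADLOCK at state 3

Analysis:
R = {0,2,3,5}
  0: b→3  tau→2  [2 exit(s)]
  2: a→5  [1 exit(s)]
  3: ∅  [no exit]
  5: b→5  [1 exit(s)]
trace reaching 3: b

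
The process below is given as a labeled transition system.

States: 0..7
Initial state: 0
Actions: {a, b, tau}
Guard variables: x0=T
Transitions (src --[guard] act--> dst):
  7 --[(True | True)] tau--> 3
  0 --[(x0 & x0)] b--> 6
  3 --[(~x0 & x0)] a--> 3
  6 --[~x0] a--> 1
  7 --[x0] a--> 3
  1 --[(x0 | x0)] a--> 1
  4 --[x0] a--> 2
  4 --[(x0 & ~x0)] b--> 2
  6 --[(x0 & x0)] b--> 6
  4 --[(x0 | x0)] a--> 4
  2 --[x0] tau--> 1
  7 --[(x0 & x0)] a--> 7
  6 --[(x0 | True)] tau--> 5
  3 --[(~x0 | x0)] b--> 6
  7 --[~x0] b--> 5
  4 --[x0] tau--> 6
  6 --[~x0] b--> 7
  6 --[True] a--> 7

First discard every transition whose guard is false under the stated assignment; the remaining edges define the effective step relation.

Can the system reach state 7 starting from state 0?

13 transition(s) survive guard evaluation.
L0 = {0}
L1 = {6}  now seen {0,6}
L2 = {5,7}  now seen {0,5,6,7}
L3 = {3}  now seen {0,3,5,6,7}
Reach set: {0,3,5,6,7}
Path to 7: b·a

Answer: REACHABLE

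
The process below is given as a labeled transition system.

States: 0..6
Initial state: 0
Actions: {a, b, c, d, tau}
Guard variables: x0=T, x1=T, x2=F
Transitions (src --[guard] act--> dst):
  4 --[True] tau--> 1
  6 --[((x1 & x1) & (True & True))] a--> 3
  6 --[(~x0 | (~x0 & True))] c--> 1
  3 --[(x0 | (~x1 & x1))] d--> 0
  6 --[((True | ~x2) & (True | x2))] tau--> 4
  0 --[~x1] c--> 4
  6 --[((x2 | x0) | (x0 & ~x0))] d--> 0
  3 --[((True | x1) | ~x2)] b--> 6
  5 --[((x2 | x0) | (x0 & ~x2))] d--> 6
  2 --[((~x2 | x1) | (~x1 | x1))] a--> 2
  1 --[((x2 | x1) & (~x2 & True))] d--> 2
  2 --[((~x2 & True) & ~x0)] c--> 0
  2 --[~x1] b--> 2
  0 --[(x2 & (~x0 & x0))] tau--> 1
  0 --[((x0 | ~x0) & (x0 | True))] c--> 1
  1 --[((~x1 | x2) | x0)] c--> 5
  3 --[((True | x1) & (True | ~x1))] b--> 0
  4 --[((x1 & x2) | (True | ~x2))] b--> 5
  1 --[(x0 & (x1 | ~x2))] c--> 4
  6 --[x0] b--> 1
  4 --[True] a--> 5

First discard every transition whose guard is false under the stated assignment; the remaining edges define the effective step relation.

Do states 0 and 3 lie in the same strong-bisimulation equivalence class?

Answer: NOT BISIMILAR

Working:
Bisimulation quotient by refinement:
  π0 = {{0,1,2,3,4,5,6}}
  π1 = {{0},{1},{2},{3},{4},{5},{6}}
7 equivalence class(es) (converged in 2)
[0]={0}  [3]={3}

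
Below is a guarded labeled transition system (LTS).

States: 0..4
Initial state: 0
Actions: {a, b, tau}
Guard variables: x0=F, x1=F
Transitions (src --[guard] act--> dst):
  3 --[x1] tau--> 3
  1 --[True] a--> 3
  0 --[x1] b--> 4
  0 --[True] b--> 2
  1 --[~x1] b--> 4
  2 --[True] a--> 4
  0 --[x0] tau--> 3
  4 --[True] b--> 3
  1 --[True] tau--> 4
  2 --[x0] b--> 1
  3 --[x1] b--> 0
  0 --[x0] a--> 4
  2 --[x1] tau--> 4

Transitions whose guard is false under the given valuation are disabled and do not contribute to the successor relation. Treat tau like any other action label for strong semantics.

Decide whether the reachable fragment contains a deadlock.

R = {0,2,3,4}
  0: b→2  [1 exit(s)]
  2: a→4  [1 exit(s)]
  3: ∅  [STUCK]
  4: b→3  [1 exit(s)]
trace reaching 3: b·a·b

Answer: DEADLOCK at state 3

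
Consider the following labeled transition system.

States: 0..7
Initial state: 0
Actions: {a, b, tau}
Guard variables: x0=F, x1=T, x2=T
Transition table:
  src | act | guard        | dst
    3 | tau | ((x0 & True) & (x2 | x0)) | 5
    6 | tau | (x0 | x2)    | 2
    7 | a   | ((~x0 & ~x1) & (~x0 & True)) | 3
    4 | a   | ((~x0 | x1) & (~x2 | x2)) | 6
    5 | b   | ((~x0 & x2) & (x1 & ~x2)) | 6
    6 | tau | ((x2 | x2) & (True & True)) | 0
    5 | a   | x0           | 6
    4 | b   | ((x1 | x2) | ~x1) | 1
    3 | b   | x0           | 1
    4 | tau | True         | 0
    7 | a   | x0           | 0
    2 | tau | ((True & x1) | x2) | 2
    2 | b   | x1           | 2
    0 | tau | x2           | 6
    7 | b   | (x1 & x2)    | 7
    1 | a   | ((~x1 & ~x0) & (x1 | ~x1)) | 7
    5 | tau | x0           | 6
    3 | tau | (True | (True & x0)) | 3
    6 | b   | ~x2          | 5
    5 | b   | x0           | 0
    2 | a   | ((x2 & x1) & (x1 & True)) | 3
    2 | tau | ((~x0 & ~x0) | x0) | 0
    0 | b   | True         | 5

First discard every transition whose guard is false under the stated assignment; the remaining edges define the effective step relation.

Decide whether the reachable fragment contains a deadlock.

Reach set: {0,2,3,5,6}
  0: b→5  tau→6  [2 exit(s)]
  2: a→3  b→2  tau→0  tau→2  [4 exit(s)]
  3: tau→3  [1 exit(s)]
  5: ∅  [deadlock]
  6: tau→0  tau→2  [2 exit(s)]
trace reaching 5: b

Answer: DEADLOCK at state 5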